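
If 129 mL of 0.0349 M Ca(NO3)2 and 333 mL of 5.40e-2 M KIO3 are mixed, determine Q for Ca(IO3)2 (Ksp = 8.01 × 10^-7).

Q = 1.48e-5

Total volume = 129 + 333 = 462 mL.
[Ca^2+] = 3.49 × 10^-2 × (129/462) = 9.745 × 10^-3 M
[IO3^-] = 5.40 × 10^-2 × (333/462) = 3.892 × 10^-2 M
Ca(IO3)2(s) ⇌ Ca^2+ + 2 IO3^-, so Q = [Ca^2+][IO3^-]^2
Q = (9.745 × 10^-3)(3.892 × 10^-2)^2 = 1.48 × 10^-5
Q > Ksp, so Ca(IO3)2 will precipitate.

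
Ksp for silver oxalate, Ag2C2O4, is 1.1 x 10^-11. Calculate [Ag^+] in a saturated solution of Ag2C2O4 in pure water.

Ag2C2O4(s) ⇌ 2 Ag^+(aq) + C2O4^2-(aq)
Ksp = [Ag^+]^2[C2O4^2-]
With molar solubility s: [Ag^+] = 2s, [C2O4^2-] = s.
So Ksp = (2s)^2 × s = 4s^3
Solving, s = (1.1 x 10^-11/4)^(1/3) = 1.40 × 10^-4 M
[Ag^+] = 2s = 2.8 x 10^-4 M

2.8e-4 M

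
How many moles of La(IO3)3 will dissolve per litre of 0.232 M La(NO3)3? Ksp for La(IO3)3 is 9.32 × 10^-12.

1.14e-4 M

La(IO3)3(s) <=> La^3+(aq) + 3 IO3^-(aq)
Ksp = [La^3+][IO3^-]^3
If s mol/L dissolves here, [La^3+] = 0.232 + s ≈ 0.232, [IO3^-] = 3s (since La^3+ from La(NO3)3 dominates).
Ksp ≈ 0.232 × (3s)^3
s = 1.14 × 10^-4 M
Check: s = 1.1 x 10^-4 ≪ 0.232, so the approximation is valid.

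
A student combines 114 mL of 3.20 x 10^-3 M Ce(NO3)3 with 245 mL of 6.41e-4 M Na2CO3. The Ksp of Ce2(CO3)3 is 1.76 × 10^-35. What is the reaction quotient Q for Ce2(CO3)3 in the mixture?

Total volume = 114 + 245 = 359 mL.
[Ce^3+] = 3.20 × 10^-3 × (114/359) = 1.016 × 10^-3 M
[CO3^2-] = 6.41 x 10^-4 × (245/359) = 4.375 x 10^-4 M
Ce2(CO3)3(s) ⇌ 2 Ce^3+ + 3 CO3^2-, so Q = [Ce^3+]^2[CO3^2-]^3
Q = (1.016 × 10^-3)^2(4.375 x 10^-4)^3 = 8.64 × 10^-17
Q > Ksp, so Ce2(CO3)3 will precipitate.

Q = 8.64e-17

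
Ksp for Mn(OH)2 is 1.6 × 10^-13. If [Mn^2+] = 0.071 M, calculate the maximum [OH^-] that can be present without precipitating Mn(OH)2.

[OH^-] ≈ 1.5e-6 M

Mn(OH)2(s) ⇌ Mn^2+ + 2 OH^-
Ksp = [Mn^2+][OH^-]^2
Precipitation begins when Q = Ksp. With [Mn^2+] = 0.071 M:
1.6 × 10^-13 = (0.071) × [OH^-]^2
[OH^-] = (1.6 × 10^-13 / 7.1 × 10^-2)^(1/2) = 1.5 x 10^-6 M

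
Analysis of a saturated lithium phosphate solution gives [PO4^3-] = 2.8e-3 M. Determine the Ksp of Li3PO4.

Ksp ≈ 1.7e-9

Li3PO4(s) ⇌ 3 Li^+(aq) + PO4^3-(aq)
Stoichiometry gives [Li^+] = (3/1)[PO4^3-] = 8.40 × 10^-3 M.
Ksp = [Li^+]^3[PO4^3-]
Ksp = (8.40 x 10^-3)^3 × 2.8 × 10^-3 = 1.7 × 10^-9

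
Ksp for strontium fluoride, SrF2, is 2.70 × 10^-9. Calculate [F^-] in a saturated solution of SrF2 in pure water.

[F^-] ≈ 1.75e-3 M

SrF2(s) ⇌ Sr^2+ + 2 F^-
Ksp = [Sr^2+][F^-]^2
For each mole of SrF2 that dissolves: [Sr^2+] = s, [F^-] = 2s.
Ksp = s(2s)^2 = 4s^3
s^3 = 2.70 × 10^-9 / 4, so s = 8.772 × 10^-4 M
[F^-] = 2s = 1.75 x 10^-3 M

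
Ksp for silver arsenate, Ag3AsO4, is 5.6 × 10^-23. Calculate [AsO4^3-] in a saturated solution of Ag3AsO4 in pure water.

[AsO4^3-] ≈ 1.2e-6 M

Ag3AsO4(s) ⇌ 3 Ag^+(aq) + AsO4^3-(aq)
Ksp = [Ag^+]^3[AsO4^3-]
If s mol/L of Ag3AsO4 dissolves, [Ag^+] = 3s and [AsO4^3-] = s.
Ksp = (3s)^3s = 27s^4
Solving, s = (5.6 × 10^-23/27)^(1/4) = 1.20 x 10^-6 M
[AsO4^3-] = s = 1.2 × 10^-6 M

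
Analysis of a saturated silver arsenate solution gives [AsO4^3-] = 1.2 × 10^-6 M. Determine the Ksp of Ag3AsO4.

Ag3AsO4(s) <=> 3 Ag^+ + AsO4^3-
Stoichiometry gives [Ag^+] = (3/1)[AsO4^3-] = 3.60 × 10^-6 M.
Ksp = [Ag^+]^3[AsO4^3-]
Ksp = (3.60 x 10^-6)^3 × 1.2 × 10^-6 = 5.6 × 10^-23

Ksp = 5.6e-23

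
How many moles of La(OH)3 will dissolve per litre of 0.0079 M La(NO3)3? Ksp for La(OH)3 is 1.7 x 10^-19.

La(OH)3(s) <=> La^3+(aq) + 3 OH^-(aq)
Ksp = [La^3+][OH^-]^3
Let s = moles of La(OH)3 that dissolve per litre. [La^3+] = 0.0079 + s ≈ 0.0079, [OH^-] = 3s (common-ion effect: La^3+ is already 0.0079 M).
Ksp ≈ 0.0079 × (3s)^3
s = 9.3 × 10^-7 M
Check: s = 9.3 x 10^-7 ≪ 0.0079, so the approximation is valid.

9.3e-7 M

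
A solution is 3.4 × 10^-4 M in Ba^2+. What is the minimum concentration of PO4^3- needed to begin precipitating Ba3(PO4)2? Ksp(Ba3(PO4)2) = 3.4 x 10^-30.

Ba3(PO4)2(s) ⇌ 3 Ba^2+(aq) + 2 PO4^3-(aq)
Ksp = [Ba^2+]^3[PO4^3-]^2
Precipitation begins when Q = Ksp. With [Ba^2+] = 3.4 × 10^-4 M:
3.4 x 10^-30 = (3.4 × 10^-4)^3 × [PO4^3-]^2
[PO4^3-] = (3.4 x 10^-30 / 3.93 x 10^-11)^(1/2) = 2.9 × 10^-10 M

[PO4^3-] = 2.9 x 10^-10 M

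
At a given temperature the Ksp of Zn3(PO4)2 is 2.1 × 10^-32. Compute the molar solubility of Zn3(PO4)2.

s = 1.8 × 10^-7 M

Zn3(PO4)2(s) <=> 3 Zn^2+(aq) + 2 PO4^3-(aq)
Ksp = [Zn^2+]^3[PO4^3-]^2
If s mol/L of Zn3(PO4)2 dissolves, [Zn^2+] = 3s and [PO4^3-] = 2s.
So Ksp = (3s)^3 × (2s)^2 = 108s^5
Solving, s = (2.1 × 10^-32/108)^(1/5) = 1.8 × 10^-7 M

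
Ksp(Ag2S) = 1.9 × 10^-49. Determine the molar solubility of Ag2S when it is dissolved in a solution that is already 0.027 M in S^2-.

Ag2S(s) <=> 2 Ag^+ + S^2-
Ksp = [Ag^+]^2[S^2-]
If s mol/L dissolves here, [Ag^+] = 2s, [S^2-] = 0.027 + s ≈ 0.027 (Ksp is small, so little additional dissolves).
Ksp ≈ (2s)^2 × 0.027
s = 1.3 x 10^-24 M
Check: s = 1.3 x 10^-24 ≪ 0.027, so the approximation is valid.

1.3e-24 M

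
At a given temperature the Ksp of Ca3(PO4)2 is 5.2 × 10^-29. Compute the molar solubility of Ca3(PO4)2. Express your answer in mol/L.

s = 8.6 × 10^-7 M

Ca3(PO4)2(s) ⇌ 3 Ca^2+ + 2 PO4^3-
Ksp = [Ca^2+]^3[PO4^3-]^2
If s mol/L of Ca3(PO4)2 dissolves, [Ca^2+] = 3s and [PO4^3-] = 2s.
Substituting: Ksp = (3s)^3(2s)^2 = 108s^5
Solving, s = (5.2 × 10^-29/108)^(1/5) = 8.6 × 10^-7 M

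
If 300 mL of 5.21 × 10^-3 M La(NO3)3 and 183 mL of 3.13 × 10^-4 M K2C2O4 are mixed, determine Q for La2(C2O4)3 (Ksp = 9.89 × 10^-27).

Total volume = 300 + 183 = 483 mL.
[La^3+] = 5.21 x 10^-3 × (300/483) = 3.236 x 10^-3 M
[C2O4^2-] = 3.13 × 10^-4 × (183/483) = 1.186 × 10^-4 M
La2(C2O4)3(s) ⇌ 2 La^3+(aq) + 3 C2O4^2-(aq), so Q = [La^3+]^2[C2O4^2-]^3
Q = (3.236 x 10^-3)^2(1.186 x 10^-4)^3 = 1.75 × 10^-17
Q > Ksp, so La2(C2O4)3 will precipitate.

Q = 1.75 × 10^-17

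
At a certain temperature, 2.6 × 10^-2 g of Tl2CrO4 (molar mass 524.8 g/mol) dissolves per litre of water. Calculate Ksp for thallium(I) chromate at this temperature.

Molar solubility s = (2.6 x 10^-2 g/L) / (524.8 g/mol) = 4.95 × 10^-5 M.
Tl2CrO4(s) ⇌ 2 Tl^+(aq) + CrO4^2-(aq)
With molar solubility s: [Tl^+] = 2s, [CrO4^2-] = s.
Ksp = [Tl^+]^2[CrO4^2-]
Substituting: Ksp = (2s)^2s = 4s^3
Ksp = 4 × (4.95 × 10^-5)^3 = 4.9 × 10^-13

Ksp ≈ 4.9 × 10^-13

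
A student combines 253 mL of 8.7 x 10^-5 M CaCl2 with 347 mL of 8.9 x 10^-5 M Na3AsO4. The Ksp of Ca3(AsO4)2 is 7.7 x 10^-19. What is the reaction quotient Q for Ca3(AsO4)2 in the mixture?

Q ≈ 1.3e-22

Total volume = 253 + 347 = 600 mL.
[Ca^2+] = 8.7 × 10^-5 × (253/600) = 3.67 x 10^-5 M
[AsO4^3-] = 8.9 × 10^-5 × (347/600) = 5.15 x 10^-5 M
Ca3(AsO4)2(s) <=> 3 Ca^2+ + 2 AsO4^3-, so Q = [Ca^2+]^3[AsO4^3-]^2
Q = (3.67 x 10^-5)^3(5.15 × 10^-5)^2 = 1.3 x 10^-22
Q < Ksp, so no precipitate of Ca3(AsO4)2 forms.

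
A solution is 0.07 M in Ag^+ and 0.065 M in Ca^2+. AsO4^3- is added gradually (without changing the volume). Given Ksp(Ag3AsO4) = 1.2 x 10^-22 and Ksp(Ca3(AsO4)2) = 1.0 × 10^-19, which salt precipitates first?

Ag3AsO4

Precipitation of each salt starts when its ion product equals its Ksp.
For Ag3AsO4: 1.2 x 10^-22 = (0.07)^3 × [AsO4^3-]  ⇒  [AsO4^3-] = 3.5 x 10^-19 M.
For Ca3(AsO4)2: 1.0 × 10^-19 = (0.065)^3 × [AsO4^3-]^2  ⇒  [AsO4^3-] = 1.9 × 10^-8 M.
The salt with the lower threshold [AsO4^3-] precipitates first: Ag3AsO4.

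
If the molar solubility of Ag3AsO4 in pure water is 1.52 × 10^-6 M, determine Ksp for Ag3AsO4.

Ksp = 1.44 × 10^-22

Ag3AsO4(s) ⇌ 3 Ag^+(aq) + AsO4^3-(aq)
If s mol/L of Ag3AsO4 dissolves, [Ag^+] = 3s and [AsO4^3-] = s.
Ksp = [Ag^+]^3[AsO4^3-]
So Ksp = (3s)^3 × s = 27s^4
Ksp = 27 × (1.52 × 10^-6)^4 = 1.44 × 10^-22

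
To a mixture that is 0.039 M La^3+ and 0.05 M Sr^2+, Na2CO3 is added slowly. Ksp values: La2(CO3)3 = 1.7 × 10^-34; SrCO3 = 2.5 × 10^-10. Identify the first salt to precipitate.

La2(CO3)3

Precipitation of each salt starts when its ion product equals its Ksp.
For La2(CO3)3: 1.7 × 10^-34 = (0.039)^2 × [CO3^2-]^3  ⇒  [CO3^2-] = 4.8 × 10^-11 M.
For SrCO3: 2.5 × 10^-10 = 0.05 × [CO3^2-]  ⇒  [CO3^2-] = 5.0 x 10^-9 M.
The salt with the lower threshold [CO3^2-] precipitates first: La2(CO3)3.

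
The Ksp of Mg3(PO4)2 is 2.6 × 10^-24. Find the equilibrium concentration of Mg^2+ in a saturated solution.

Mg3(PO4)2(s) <=> 3 Mg^2+(aq) + 2 PO4^3-(aq)
Ksp = [Mg^2+]^3[PO4^3-]^2
For each mole of Mg3(PO4)2 that dissolves: [Mg^2+] = 3s, [PO4^3-] = 2s.
Substituting: Ksp = (3s)^3(2s)^2 = 108s^5
s = (2.6 × 10^-24 / 108)^(1/5) = 7.52 x 10^-6 M
[Mg^2+] = 3s = 2.3 × 10^-5 M

[Mg^2+] = 2.3e-5 M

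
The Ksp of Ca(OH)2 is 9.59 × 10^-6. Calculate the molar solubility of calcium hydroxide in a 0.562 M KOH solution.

s = 3.04e-5 M

Ca(OH)2(s) ⇌ Ca^2+ + 2 OH^-
Ksp = [Ca^2+][OH^-]^2
If s mol/L dissolves here, [Ca^2+] = s, [OH^-] = 0.562 + 2s ≈ 0.562 (Ksp is small, so little additional dissolves).
Ksp ≈ s × (0.562)^2
s = 3.04 × 10^-5 M
Check: 2s = 6.1 x 10^-5 ≪ 0.562, so the approximation is valid.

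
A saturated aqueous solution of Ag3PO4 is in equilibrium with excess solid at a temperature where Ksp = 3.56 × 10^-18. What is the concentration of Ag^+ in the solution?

Ag3PO4(s) ⇌ 3 Ag^+ + PO4^3-
Ksp = [Ag^+]^3[PO4^3-]
If s mol/L of Ag3PO4 dissolves, [Ag^+] = 3s and [PO4^3-] = s.
So Ksp = (3s)^3 × s = 27s^4
s^4 = 3.56 × 10^-18 / 27, so s = 1.906 × 10^-5 M
[Ag^+] = 3s = 5.72 × 10^-5 M

5.72e-5 M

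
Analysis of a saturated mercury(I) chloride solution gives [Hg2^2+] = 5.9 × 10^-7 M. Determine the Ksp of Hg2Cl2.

Hg2Cl2(s) ⇌ Hg2^2+(aq) + 2 Cl^-(aq)
Stoichiometry gives [Cl^-] = (2/1)[Hg2^2+] = 1.18 × 10^-6 M.
Ksp = [Hg2^2+][Cl^-]^2
Ksp = 5.9 × 10^-7 × (1.18 × 10^-6)^2 = 8.2 x 10^-19

Ksp ≈ 8.2 × 10^-19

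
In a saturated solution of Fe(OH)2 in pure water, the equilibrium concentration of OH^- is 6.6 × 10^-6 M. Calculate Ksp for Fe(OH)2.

Ksp = 1.4 × 10^-16

Fe(OH)2(s) ⇌ Fe^2+(aq) + 2 OH^-(aq)
Stoichiometry gives [Fe^2+] = (1/2)[OH^-] = 3.30 x 10^-6 M.
Ksp = [Fe^2+][OH^-]^2
Ksp = 3.30 x 10^-6 × (6.6 x 10^-6)^2 = 1.4 × 10^-16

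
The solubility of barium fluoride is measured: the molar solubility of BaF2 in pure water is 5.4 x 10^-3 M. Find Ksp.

6.3 × 10^-7

BaF2(s) ⇌ Ba^2+ + 2 F^-
For each mole of BaF2 that dissolves: [Ba^2+] = s, [F^-] = 2s.
Ksp = [Ba^2+][F^-]^2
So Ksp = s × (2s)^2 = 4s^3
With s = 5.4 x 10^-3: Ksp = 6.3 x 10^-7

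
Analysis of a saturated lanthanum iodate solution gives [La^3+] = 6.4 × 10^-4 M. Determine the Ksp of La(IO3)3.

Ksp ≈ 4.5 × 10^-12

La(IO3)3(s) <=> La^3+ + 3 IO3^-
Stoichiometry gives [IO3^-] = (3/1)[La^3+] = 1.92 x 10^-3 M.
Ksp = [La^3+][IO3^-]^3
Ksp = 6.4 × 10^-4 × (1.92 × 10^-3)^3 = 4.5 x 10^-12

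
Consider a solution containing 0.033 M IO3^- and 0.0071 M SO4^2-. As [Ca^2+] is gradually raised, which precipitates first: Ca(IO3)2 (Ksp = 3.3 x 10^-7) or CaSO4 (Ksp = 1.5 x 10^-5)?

Precipitation of each salt starts when its ion product equals its Ksp.
For Ca(IO3)2: 3.3 x 10^-7 = (0.033)^2 × [Ca^2+]  ⇒  [Ca^2+] = 3.0 × 10^-4 M.
For CaSO4: 1.5 x 10^-5 = 0.0071 × [Ca^2+]  ⇒  [Ca^2+] = 2.1 x 10^-3 M.
The salt with the lower threshold [Ca^2+] precipitates first: Ca(IO3)2.

Ca(IO3)2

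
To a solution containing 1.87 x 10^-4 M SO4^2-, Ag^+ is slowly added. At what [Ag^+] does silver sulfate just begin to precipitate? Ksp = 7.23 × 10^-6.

[Ag^+] = 1.97 × 10^-1 M

Ag2SO4(s) ⇌ 2 Ag^+(aq) + SO4^2-(aq)
Ksp = [Ag^+]^2[SO4^2-]
Precipitation begins when Q = Ksp. With [SO4^2-] = 1.87 x 10^-4 M:
7.23 × 10^-6 = (1.87 x 10^-4) × [Ag^+]^2
[Ag^+] = (7.23 × 10^-6 / 1.87 x 10^-4)^(1/2) = 1.97 × 10^-1 M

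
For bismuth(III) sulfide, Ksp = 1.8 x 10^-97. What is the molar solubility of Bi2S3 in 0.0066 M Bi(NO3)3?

5.3 × 10^-32 M

Bi2S3(s) <=> 2 Bi^3+ + 3 S^2-
Ksp = [Bi^3+]^2[S^2-]^3
Let s be the molar solubility in this solution. [Bi^3+] = 0.0066 + 2s ≈ 0.0066, [S^2-] = 3s (Ksp is small, so little additional dissolves).
Ksp ≈ (0.0066)^2 × (3s)^3
s = 5.3 × 10^-32 M
Check: 2s = 1.1 × 10^-31 ≪ 0.0066, so the approximation is valid.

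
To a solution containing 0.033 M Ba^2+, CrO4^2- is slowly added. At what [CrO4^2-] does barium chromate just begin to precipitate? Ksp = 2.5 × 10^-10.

BaCrO4(s) <=> Ba^2+(aq) + CrO4^2-(aq)
Ksp = [Ba^2+][CrO4^2-]
Precipitation begins when Q = Ksp. With [Ba^2+] = 0.033 M:
2.5 × 10^-10 = (0.033) × [CrO4^2-]
[CrO4^2-] = (2.5 × 10^-10 / 3.3 x 10^-2) = 7.6 × 10^-9 M

[CrO4^2-] ≈ 7.6 × 10^-9 M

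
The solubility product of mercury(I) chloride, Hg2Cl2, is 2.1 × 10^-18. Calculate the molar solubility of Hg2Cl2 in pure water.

s ≈ 8.1 × 10^-7 M

Hg2Cl2(s) <=> Hg2^2+ + 2 Cl^-
Ksp = [Hg2^2+][Cl^-]^2
With molar solubility s: [Hg2^2+] = s, [Cl^-] = 2s.
So Ksp = s × (2s)^2 = 4s^3
s = (2.1 × 10^-18 / 4)^(1/3) = 8.1 x 10^-7 M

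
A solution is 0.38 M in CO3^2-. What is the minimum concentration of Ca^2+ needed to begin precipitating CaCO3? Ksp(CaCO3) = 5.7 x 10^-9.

1.5 × 10^-8 M

CaCO3(s) ⇌ Ca^2+ + CO3^2-
Ksp = [Ca^2+][CO3^2-]
Precipitation begins when Q = Ksp. With [CO3^2-] = 0.38 M:
5.7 x 10^-9 = (0.38) × [Ca^2+]
[Ca^2+] = (5.7 x 10^-9 / 3.8 × 10^-1) = 1.5 × 10^-8 M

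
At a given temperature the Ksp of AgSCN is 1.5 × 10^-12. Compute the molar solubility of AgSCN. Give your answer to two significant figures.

AgSCN(s) ⇌ Ag^+ + SCN^-
Ksp = [Ag^+][SCN^-]
For each mole of AgSCN that dissolves: [Ag^+] = s, [SCN^-] = s.
Ksp = s × s = s^2
s = (1.5 × 10^-12)^(1/2) = 1.2 × 10^-6 M

1.2 × 10^-6 M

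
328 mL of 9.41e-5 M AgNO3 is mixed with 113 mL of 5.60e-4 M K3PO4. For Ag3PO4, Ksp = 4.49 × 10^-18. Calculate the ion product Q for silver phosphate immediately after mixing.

Total volume = 328 + 113 = 441 mL.
[Ag^+] = 9.41 × 10^-5 × (328/441) = 6.999 × 10^-5 M
[PO4^3-] = 5.60 x 10^-4 × (113/441) = 1.435 × 10^-4 M
Ag3PO4(s) ⇌ 3 Ag^+(aq) + PO4^3-(aq), so Q = [Ag^+]^3[PO4^3-]
Q = (6.999 × 10^-5)^3(1.435 × 10^-4) = 4.92 × 10^-17
Q > Ksp, so Ag3PO4 will precipitate.

Q = 4.92 × 10^-17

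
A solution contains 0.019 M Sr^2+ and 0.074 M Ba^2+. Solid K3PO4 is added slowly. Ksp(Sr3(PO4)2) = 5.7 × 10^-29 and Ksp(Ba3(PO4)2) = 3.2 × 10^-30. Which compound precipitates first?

Ba3(PO4)2

Each salt begins to precipitate when Q = Ksp, i.e. when [PO4^3-] reaches its threshold.
For Sr3(PO4)2: 5.7 × 10^-29 = (0.019)^3 × [PO4^3-]^2  ⇒  [PO4^3-] = 2.9 × 10^-12 M.
For Ba3(PO4)2: 3.2 × 10^-30 = (0.074)^3 × [PO4^3-]^2  ⇒  [PO4^3-] = 8.9 × 10^-14 M.
The salt with the lower threshold [PO4^3-] precipitates first: Ba3(PO4)2.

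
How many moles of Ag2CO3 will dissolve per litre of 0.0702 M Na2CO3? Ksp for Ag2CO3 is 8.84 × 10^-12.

5.61e-6 M

Ag2CO3(s) ⇌ 2 Ag^+ + CO3^2-
Ksp = [Ag^+]^2[CO3^2-]
Let s be the molar solubility in this solution. [Ag^+] = 2s, [CO3^2-] = 0.0702 + s ≈ 0.0702 (since CO3^2- from Na2CO3 dominates).
Ksp ≈ (2s)^2 × 0.0702
s = 5.61 x 10^-6 M
Check: s = 5.6 x 10^-6 ≪ 0.0702, so the approximation is valid.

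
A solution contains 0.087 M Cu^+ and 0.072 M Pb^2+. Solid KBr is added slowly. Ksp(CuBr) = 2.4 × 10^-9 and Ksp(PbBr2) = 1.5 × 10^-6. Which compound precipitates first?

CuBr

Precipitation of each salt starts when its ion product equals its Ksp.
For CuBr: 2.4 × 10^-9 = 0.087 × [Br^-]  ⇒  [Br^-] = 2.8 × 10^-8 M.
For PbBr2: 1.5 × 10^-6 = 0.072 × [Br^-]^2  ⇒  [Br^-] = 4.6 × 10^-3 M.
The salt with the lower threshold [Br^-] precipitates first: CuBr.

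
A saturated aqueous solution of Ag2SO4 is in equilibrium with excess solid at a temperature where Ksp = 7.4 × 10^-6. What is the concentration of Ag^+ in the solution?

Ag2SO4(s) <=> 2 Ag^+ + SO4^2-
Ksp = [Ag^+]^2[SO4^2-]
For each mole of Ag2SO4 that dissolves: [Ag^+] = 2s, [SO4^2-] = s.
Ksp = (2s)^2s = 4s^3
s^3 = 7.4 × 10^-6 / 4, so s = 1.23 × 10^-2 M
[Ag^+] = 2s = 2.5 × 10^-2 M

[Ag^+] ≈ 0.025 M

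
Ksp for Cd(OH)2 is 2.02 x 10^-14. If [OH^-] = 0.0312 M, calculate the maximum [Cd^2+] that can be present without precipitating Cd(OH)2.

Cd(OH)2(s) <=> Cd^2+ + 2 OH^-
Ksp = [Cd^2+][OH^-]^2
Precipitation begins when Q = Ksp. With [OH^-] = 0.0312 M:
2.02 x 10^-14 = (0.0312)^2 × [Cd^2+]
[Cd^2+] = (2.02 x 10^-14 / 9.734 × 10^-4) = 2.08 × 10^-11 M

2.08e-11 M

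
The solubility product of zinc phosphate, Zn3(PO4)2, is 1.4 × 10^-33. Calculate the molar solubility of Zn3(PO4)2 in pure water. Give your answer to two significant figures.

Zn3(PO4)2(s) <=> 3 Zn^2+(aq) + 2 PO4^3-(aq)
Ksp = [Zn^2+]^3[PO4^3-]^2
If s mol/L of Zn3(PO4)2 dissolves, [Zn^2+] = 3s and [PO4^3-] = 2s.
Ksp = (3s)^3(2s)^2 = 108s^5
s^5 = 1.4 × 10^-33 / 108, so s = 1.1 x 10^-7 M

s ≈ 1.1 x 10^-7 M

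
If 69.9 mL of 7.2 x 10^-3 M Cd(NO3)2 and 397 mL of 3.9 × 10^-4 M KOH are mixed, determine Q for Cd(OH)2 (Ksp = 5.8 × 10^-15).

Q = 1.2e-10

Total volume = 69.9 + 397 = 466.9 mL.
[Cd^2+] = 7.2 x 10^-3 × (69.9/466.9) = 1.08 × 10^-3 M
[OH^-] = 3.9 × 10^-4 × (397/466.9) = 3.32 × 10^-4 M
Cd(OH)2(s) ⇌ Cd^2+(aq) + 2 OH^-(aq), so Q = [Cd^2+][OH^-]^2
Q = (1.08 × 10^-3)(3.32 × 10^-4)^2 = 1.2 × 10^-10
Q > Ksp, so Cd(OH)2 will precipitate.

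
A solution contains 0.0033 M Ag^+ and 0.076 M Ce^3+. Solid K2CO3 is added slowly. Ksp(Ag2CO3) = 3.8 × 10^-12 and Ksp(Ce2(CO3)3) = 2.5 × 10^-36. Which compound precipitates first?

Each salt begins to precipitate when Q = Ksp, i.e. when [CO3^2-] reaches its threshold.
For Ag2CO3: 3.8 × 10^-12 = (0.0033)^2 × [CO3^2-]  ⇒  [CO3^2-] = 3.5 x 10^-7 M.
For Ce2(CO3)3: 2.5 × 10^-36 = (0.076)^2 × [CO3^2-]^3  ⇒  [CO3^2-] = 7.6 x 10^-12 M.
The salt with the lower threshold [CO3^2-] precipitates first: Ce2(CO3)3.

Ce2(CO3)3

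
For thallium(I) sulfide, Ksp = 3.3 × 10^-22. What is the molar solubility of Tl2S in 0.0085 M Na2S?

s = 9.9 x 10^-11 M

Tl2S(s) ⇌ 2 Tl^+(aq) + S^2-(aq)
Ksp = [Tl^+]^2[S^2-]
Let s = moles of Tl2S that dissolve per litre. [Tl^+] = 2s, [S^2-] = 0.0085 + s ≈ 0.0085 (Ksp is small, so little additional dissolves).
Ksp ≈ (2s)^2 × 0.0085
s = 9.9 × 10^-11 M
Check: s = 9.9 x 10^-11 ≪ 0.0085, so the approximation is valid.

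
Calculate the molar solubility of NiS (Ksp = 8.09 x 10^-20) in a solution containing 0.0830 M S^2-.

NiS(s) <=> Ni^2+(aq) + S^2-(aq)
Ksp = [Ni^2+][S^2-]
Let s be the molar solubility in this solution. [Ni^2+] = s, [S^2-] = 0.0830 + s ≈ 0.0830 (Ksp is small, so little additional dissolves).
Ksp ≈ s × 0.0830
s = 9.75 × 10^-19 M
Check: s = 9.7 × 10^-19 ≪ 0.0830, so the approximation is valid.

9.75e-19 M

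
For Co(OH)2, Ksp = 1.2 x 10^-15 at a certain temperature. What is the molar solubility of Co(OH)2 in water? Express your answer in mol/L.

6.7 × 10^-6 M

Co(OH)2(s) ⇌ Co^2+(aq) + 2 OH^-(aq)
Ksp = [Co^2+][OH^-]^2
If s mol/L of Co(OH)2 dissolves, [Co^2+] = s and [OH^-] = 2s.
Substituting: Ksp = s(2s)^2 = 4s^3
s = (1.2 x 10^-15 / 4)^(1/3) = 6.7 x 10^-6 M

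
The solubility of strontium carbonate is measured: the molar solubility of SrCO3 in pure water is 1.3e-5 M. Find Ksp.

SrCO3(s) <=> Sr^2+(aq) + CO3^2-(aq)
With molar solubility s: [Sr^2+] = s, [CO3^2-] = s.
Ksp = [Sr^2+][CO3^2-]
Ksp = s × s = s^2
With s = 1.3 × 10^-5: Ksp = 1.7 x 10^-10

Ksp ≈ 1.7 × 10^-10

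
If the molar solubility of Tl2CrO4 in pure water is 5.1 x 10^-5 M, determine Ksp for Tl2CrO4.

Ksp = 5.3 × 10^-13

Tl2CrO4(s) <=> 2 Tl^+(aq) + CrO4^2-(aq)
For each mole of Tl2CrO4 that dissolves: [Tl^+] = 2s, [CrO4^2-] = s.
Ksp = [Tl^+]^2[CrO4^2-]
Substituting: Ksp = (2s)^2s = 4s^3
Ksp = 4 × (5.1 x 10^-5)^3 = 5.3 × 10^-13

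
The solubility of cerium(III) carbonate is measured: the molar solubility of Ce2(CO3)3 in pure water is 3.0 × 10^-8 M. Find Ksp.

Ce2(CO3)3(s) ⇌ 2 Ce^3+(aq) + 3 CO3^2-(aq)
If s mol/L of Ce2(CO3)3 dissolves, [Ce^3+] = 2s and [CO3^2-] = 3s.
Ksp = [Ce^3+]^2[CO3^2-]^3
Substituting: Ksp = (2s)^2(3s)^3 = 108s^5
With s = 3.0 x 10^-8: Ksp = 2.6 × 10^-36

2.6 × 10^-36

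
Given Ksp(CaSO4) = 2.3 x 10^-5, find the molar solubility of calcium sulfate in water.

CaSO4(s) ⇌ Ca^2+ + SO4^2-
Ksp = [Ca^2+][SO4^2-]
For each mole of CaSO4 that dissolves: [Ca^2+] = s, [SO4^2-] = s.
Ksp = s × s = s^2
s = (2.3 x 10^-5)^(1/2) = 4.8 × 10^-3 M

s ≈ 4.8e-3 M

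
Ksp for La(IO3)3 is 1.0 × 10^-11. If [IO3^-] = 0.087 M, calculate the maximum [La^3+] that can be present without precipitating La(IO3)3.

La(IO3)3(s) ⇌ La^3+ + 3 IO3^-
Ksp = [La^3+][IO3^-]^3
Precipitation begins when Q = Ksp. With [IO3^-] = 0.087 M:
1.0 × 10^-11 = (0.087)^3 × [La^3+]
[La^3+] = (1.0 × 10^-11 / 6.59 × 10^-4) = 1.5 × 10^-8 M

[La^3+] ≈ 1.5e-8 M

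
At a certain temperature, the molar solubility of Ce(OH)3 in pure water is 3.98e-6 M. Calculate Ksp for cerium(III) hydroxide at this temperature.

Ce(OH)3(s) ⇌ Ce^3+ + 3 OH^-
Let s = molar solubility. Then [Ce^3+] = s and [OH^-] = 3s.
Ksp = [Ce^3+][OH^-]^3
So Ksp = s × (3s)^3 = 27s^4
Ksp = 27 × (3.98 × 10^-6)^4 = 6.77 x 10^-21

6.77 × 10^-21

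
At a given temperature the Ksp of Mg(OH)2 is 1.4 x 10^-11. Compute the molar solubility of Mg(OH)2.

1.5 × 10^-4 M

Mg(OH)2(s) ⇌ Mg^2+ + 2 OH^-
Ksp = [Mg^2+][OH^-]^2
With molar solubility s: [Mg^2+] = s, [OH^-] = 2s.
Ksp = s(2s)^2 = 4s^3
s^3 = 1.4 x 10^-11 / 4, so s = 1.5 × 10^-4 M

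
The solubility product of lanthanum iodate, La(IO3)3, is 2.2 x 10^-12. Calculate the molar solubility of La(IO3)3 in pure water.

5.3e-4 M

La(IO3)3(s) ⇌ La^3+ + 3 IO3^-
Ksp = [La^3+][IO3^-]^3
For each mole of La(IO3)3 that dissolves: [La^3+] = s, [IO3^-] = 3s.
Ksp = s(3s)^3 = 27s^4
s^4 = 2.2 x 10^-12 / 27, so s = 5.3 x 10^-4 M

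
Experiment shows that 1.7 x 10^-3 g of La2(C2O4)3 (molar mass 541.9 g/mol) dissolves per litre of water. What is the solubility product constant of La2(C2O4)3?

Ksp = 3.3 × 10^-26

Molar solubility s = (1.7 × 10^-3 g/L) / (541.9 g/mol) = 3.14 x 10^-6 M.
La2(C2O4)3(s) ⇌ 2 La^3+(aq) + 3 C2O4^2-(aq)
If s mol/L of La2(C2O4)3 dissolves, [La^3+] = 2s and [C2O4^2-] = 3s.
Ksp = [La^3+]^2[C2O4^2-]^3
Ksp = (2s)^2(3s)^3 = 108s^5
Ksp = 108 × (3.14 x 10^-6)^5 = 3.3 × 10^-26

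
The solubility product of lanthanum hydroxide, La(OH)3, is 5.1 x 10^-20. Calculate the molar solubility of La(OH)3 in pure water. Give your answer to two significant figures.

s = 6.6e-6 M

La(OH)3(s) ⇌ La^3+ + 3 OH^-
Ksp = [La^3+][OH^-]^3
For each mole of La(OH)3 that dissolves: [La^3+] = s, [OH^-] = 3s.
Ksp = s(3s)^3 = 27s^4
s^4 = 5.1 x 10^-20 / 27, so s = 6.6 × 10^-6 M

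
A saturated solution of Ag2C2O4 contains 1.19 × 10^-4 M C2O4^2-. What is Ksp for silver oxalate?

Ksp ≈ 6.74 × 10^-12

Ag2C2O4(s) ⇌ 2 Ag^+ + C2O4^2-
Stoichiometry gives [Ag^+] = (2/1)[C2O4^2-] = 2.380 × 10^-4 M.
Ksp = [Ag^+]^2[C2O4^2-]
Ksp = (2.380 x 10^-4)^2 × 1.19 x 10^-4 = 6.74 × 10^-12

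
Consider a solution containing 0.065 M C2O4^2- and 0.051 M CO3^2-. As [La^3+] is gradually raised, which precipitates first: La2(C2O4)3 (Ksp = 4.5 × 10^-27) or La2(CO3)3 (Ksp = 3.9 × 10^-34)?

Precipitation of each salt starts when its ion product equals its Ksp.
For La2(C2O4)3: 4.5 × 10^-27 = (0.065)^3 × [La^3+]^2  ⇒  [La^3+] = 4.0 × 10^-12 M.
For La2(CO3)3: 3.9 × 10^-34 = (0.051)^3 × [La^3+]^2  ⇒  [La^3+] = 1.7 x 10^-15 M.
The salt with the lower threshold [La^3+] precipitates first: La2(CO3)3.

La2(CO3)3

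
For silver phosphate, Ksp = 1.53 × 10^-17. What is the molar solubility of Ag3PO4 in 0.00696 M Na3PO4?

Ag3PO4(s) ⇌ 3 Ag^+(aq) + PO4^3-(aq)
Ksp = [Ag^+]^3[PO4^3-]
Let s = moles of Ag3PO4 that dissolve per litre. [Ag^+] = 3s, [PO4^3-] = 0.00696 + s ≈ 0.00696 (common-ion effect: PO4^3- is already 0.00696 M).
Ksp ≈ (3s)^3 × 0.00696
s = 4.33 x 10^-6 M
Check: s = 4.3 × 10^-6 ≪ 0.00696, so the approximation is valid.

4.33e-6 M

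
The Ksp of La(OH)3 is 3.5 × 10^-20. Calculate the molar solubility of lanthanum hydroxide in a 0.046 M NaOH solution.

La(OH)3(s) ⇌ La^3+ + 3 OH^-
Ksp = [La^3+][OH^-]^3
If s mol/L dissolves here, [La^3+] = s, [OH^-] = 0.046 + 3s ≈ 0.046 (Ksp is small, so little additional dissolves).
Ksp ≈ s × (0.046)^3
s = 3.6 × 10^-16 M
Check: 3s = 1.1 × 10^-15 ≪ 0.046, so the approximation is valid.

s ≈ 3.6 × 10^-16 M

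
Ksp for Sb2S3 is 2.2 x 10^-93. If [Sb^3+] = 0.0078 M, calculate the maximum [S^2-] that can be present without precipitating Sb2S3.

[S^2-] ≈ 3.3 × 10^-30 M

Sb2S3(s) ⇌ 2 Sb^3+ + 3 S^2-
Ksp = [Sb^3+]^2[S^2-]^3
Precipitation begins when Q = Ksp. With [Sb^3+] = 0.0078 M:
2.2 x 10^-93 = (0.0078)^2 × [S^2-]^3
[S^2-] = (2.2 x 10^-93 / 6.08 × 10^-5)^(1/3) = 3.3 × 10^-30 M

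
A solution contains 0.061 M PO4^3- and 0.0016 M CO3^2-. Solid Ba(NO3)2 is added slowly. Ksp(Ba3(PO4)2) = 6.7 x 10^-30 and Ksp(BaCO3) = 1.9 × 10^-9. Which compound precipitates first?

Ba3(PO4)2

Precipitation of each salt starts when its ion product equals its Ksp.
For Ba3(PO4)2: 6.7 x 10^-30 = (0.061)^2 × [Ba^2+]^3  ⇒  [Ba^2+] = 1.2 × 10^-9 M.
For BaCO3: 1.9 × 10^-9 = 0.0016 × [Ba^2+]  ⇒  [Ba^2+] = 1.2 x 10^-6 M.
The salt with the lower threshold [Ba^2+] precipitates first: Ba3(PO4)2.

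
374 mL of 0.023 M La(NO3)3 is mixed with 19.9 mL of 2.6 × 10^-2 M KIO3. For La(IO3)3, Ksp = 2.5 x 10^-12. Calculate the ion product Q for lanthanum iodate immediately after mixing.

Total volume = 374 + 19.9 = 393.9 mL.
[La^3+] = 2.3 x 10^-2 × (374/393.9) = 2.18 x 10^-2 M
[IO3^-] = 2.6 × 10^-2 × (19.9/393.9) = 1.31 × 10^-3 M
La(IO3)3(s) <=> La^3+(aq) + 3 IO3^-(aq), so Q = [La^3+][IO3^-]^3
Q = (2.18 x 10^-2)(1.31 × 10^-3)^3 = 4.9 × 10^-11
Q > Ksp, so La(IO3)3 will precipitate.

4.9 × 10^-11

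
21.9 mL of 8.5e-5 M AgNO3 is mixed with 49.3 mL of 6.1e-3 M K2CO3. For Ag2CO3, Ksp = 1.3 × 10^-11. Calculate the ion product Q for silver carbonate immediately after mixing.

Total volume = 21.9 + 49.3 = 71.2 mL.
[Ag^+] = 8.5 × 10^-5 × (21.9/71.2) = 2.61 × 10^-5 M
[CO3^2-] = 6.1 × 10^-3 × (49.3/71.2) = 4.22 × 10^-3 M
Ag2CO3(s) <=> 2 Ag^+ + CO3^2-, so Q = [Ag^+]^2[CO3^2-]
Q = (2.61 x 10^-5)^2(4.22 × 10^-3) = 2.9 × 10^-12
Q < Ksp, so no precipitate of Ag2CO3 forms.

2.9e-12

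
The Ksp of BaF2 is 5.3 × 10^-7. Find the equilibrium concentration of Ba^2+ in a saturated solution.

[Ba^2+] = 5.1e-3 M

BaF2(s) ⇌ Ba^2+ + 2 F^-
Ksp = [Ba^2+][F^-]^2
If s mol/L of BaF2 dissolves, [Ba^2+] = s and [F^-] = 2s.
Substituting: Ksp = s(2s)^2 = 4s^3
s = (5.3 × 10^-7 / 4)^(1/3) = 5.10 × 10^-3 M
[Ba^2+] = s = 5.1 × 10^-3 M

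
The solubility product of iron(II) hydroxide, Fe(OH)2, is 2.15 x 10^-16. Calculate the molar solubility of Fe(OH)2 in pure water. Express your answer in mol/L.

s = 3.77e-6 M

Fe(OH)2(s) ⇌ Fe^2+(aq) + 2 OH^-(aq)
Ksp = [Fe^2+][OH^-]^2
Let s = molar solubility. Then [Fe^2+] = s and [OH^-] = 2s.
Substituting: Ksp = s(2s)^2 = 4s^3
s^3 = 2.15 x 10^-16 / 4, so s = 3.77 × 10^-6 M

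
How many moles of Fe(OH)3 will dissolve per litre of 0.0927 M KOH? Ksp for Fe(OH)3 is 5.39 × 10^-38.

Fe(OH)3(s) <=> Fe^3+ + 3 OH^-
Ksp = [Fe^3+][OH^-]^3
Let s = moles of Fe(OH)3 that dissolve per litre. [Fe^3+] = s, [OH^-] = 0.0927 + 3s ≈ 0.0927 (Ksp is small, so little additional dissolves).
Ksp ≈ s × (0.0927)^3
s = 6.77 × 10^-35 M
Check: 3s = 2.0 × 10^-34 ≪ 0.0927, so the approximation is valid.

s = 6.77e-35 M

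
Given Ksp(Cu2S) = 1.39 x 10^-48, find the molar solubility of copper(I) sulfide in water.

7.03 x 10^-17 M

Cu2S(s) <=> 2 Cu^+ + S^2-
Ksp = [Cu^+]^2[S^2-]
For each mole of Cu2S that dissolves: [Cu^+] = 2s, [S^2-] = s.
Substituting: Ksp = (2s)^2s = 4s^3
Solving, s = (1.39 x 10^-48/4)^(1/3) = 7.03 x 10^-17 M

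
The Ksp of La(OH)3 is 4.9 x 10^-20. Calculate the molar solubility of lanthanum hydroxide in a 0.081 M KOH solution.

La(OH)3(s) ⇌ La^3+ + 3 OH^-
Ksp = [La^3+][OH^-]^3
Let s be the molar solubility in this solution. [La^3+] = s, [OH^-] = 0.081 + 3s ≈ 0.081 (since OH^- from KOH dominates).
Ksp ≈ s × (0.081)^3
s = 9.2 × 10^-17 M
Check: 3s = 2.8 × 10^-16 ≪ 0.081, so the approximation is valid.

9.2 × 10^-17 M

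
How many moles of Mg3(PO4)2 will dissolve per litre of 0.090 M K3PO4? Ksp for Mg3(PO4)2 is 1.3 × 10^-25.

Mg3(PO4)2(s) ⇌ 3 Mg^2+(aq) + 2 PO4^3-(aq)
Ksp = [Mg^2+]^3[PO4^3-]^2
If s mol/L dissolves here, [Mg^2+] = 3s, [PO4^3-] = 0.090 + 2s ≈ 0.090 (since PO4^3- from K3PO4 dominates).
Ksp ≈ (3s)^3 × (0.090)^2
s = 8.4 × 10^-9 M
Check: 2s = 1.7 × 10^-8 ≪ 0.090, so the approximation is valid.

s = 8.4e-9 M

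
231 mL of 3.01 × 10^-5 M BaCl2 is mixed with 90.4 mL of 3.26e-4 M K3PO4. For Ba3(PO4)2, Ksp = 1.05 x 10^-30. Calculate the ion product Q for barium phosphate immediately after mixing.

Total volume = 231 + 90.4 = 321.4 mL.
[Ba^2+] = 3.01 × 10^-5 × (231/321.4) = 2.163 × 10^-5 M
[PO4^3-] = 3.26 x 10^-4 × (90.4/321.4) = 9.169 × 10^-5 M
Ba3(PO4)2(s) <=> 3 Ba^2+ + 2 PO4^3-, so Q = [Ba^2+]^3[PO4^3-]^2
Q = (2.163 × 10^-5)^3(9.169 x 10^-5)^2 = 8.51 × 10^-23
Q > Ksp, so Ba3(PO4)2 will precipitate.

Q ≈ 8.51 x 10^-23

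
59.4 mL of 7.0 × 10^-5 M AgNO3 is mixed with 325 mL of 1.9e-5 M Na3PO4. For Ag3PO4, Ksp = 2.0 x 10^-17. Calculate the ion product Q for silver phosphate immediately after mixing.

Total volume = 59.4 + 325 = 384.4 mL.
[Ag^+] = 7.0 x 10^-5 × (59.4/384.4) = 1.08 × 10^-5 M
[PO4^3-] = 1.9 × 10^-5 × (325/384.4) = 1.61 × 10^-5 M
Ag3PO4(s) ⇌ 3 Ag^+(aq) + PO4^3-(aq), so Q = [Ag^+]^3[PO4^3-]
Q = (1.08 × 10^-5)^3(1.61 × 10^-5) = 2.0 × 10^-20
Q < Ksp, so no precipitate of Ag3PO4 forms.

Q = 2.0 × 10^-20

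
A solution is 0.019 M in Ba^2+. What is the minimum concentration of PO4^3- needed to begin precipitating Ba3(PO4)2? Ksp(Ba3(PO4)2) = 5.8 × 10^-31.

Ba3(PO4)2(s) <=> 3 Ba^2+ + 2 PO4^3-
Ksp = [Ba^2+]^3[PO4^3-]^2
Precipitation begins when Q = Ksp. With [Ba^2+] = 0.019 M:
5.8 × 10^-31 = (0.019)^3 × [PO4^3-]^2
[PO4^3-] = (5.8 × 10^-31 / 6.86 × 10^-6)^(1/2) = 2.9 × 10^-13 M

[PO4^3-] = 2.9 × 10^-13 M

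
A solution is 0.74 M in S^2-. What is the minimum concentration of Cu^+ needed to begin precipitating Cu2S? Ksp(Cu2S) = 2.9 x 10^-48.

Cu2S(s) ⇌ 2 Cu^+(aq) + S^2-(aq)
Ksp = [Cu^+]^2[S^2-]
Precipitation begins when Q = Ksp. With [S^2-] = 0.74 M:
2.9 x 10^-48 = (0.74) × [Cu^+]^2
[Cu^+] = (2.9 x 10^-48 / 7.4 x 10^-1)^(1/2) = 2.0 × 10^-24 M

[Cu^+] ≈ 2.0 × 10^-24 M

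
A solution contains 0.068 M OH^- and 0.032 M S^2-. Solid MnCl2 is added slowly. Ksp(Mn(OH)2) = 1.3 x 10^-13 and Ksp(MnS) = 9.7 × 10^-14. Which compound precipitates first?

MnS

Precipitation of each salt starts when its ion product equals its Ksp.
For Mn(OH)2: 1.3 x 10^-13 = (0.068)^2 × [Mn^2+]  ⇒  [Mn^2+] = 2.8 × 10^-11 M.
For MnS: 9.7 × 10^-14 = 0.032 × [Mn^2+]  ⇒  [Mn^2+] = 3.0 x 10^-12 M.
The salt with the lower threshold [Mn^2+] precipitates first: MnS.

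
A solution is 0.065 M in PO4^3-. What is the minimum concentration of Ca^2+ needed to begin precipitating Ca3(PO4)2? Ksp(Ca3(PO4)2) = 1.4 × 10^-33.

[Ca^2+] = 6.9 × 10^-11 M

Ca3(PO4)2(s) ⇌ 3 Ca^2+(aq) + 2 PO4^3-(aq)
Ksp = [Ca^2+]^3[PO4^3-]^2
Precipitation begins when Q = Ksp. With [PO4^3-] = 0.065 M:
1.4 × 10^-33 = (0.065)^2 × [Ca^2+]^3
[Ca^2+] = (1.4 × 10^-33 / 4.23 x 10^-3)^(1/3) = 6.9 × 10^-11 M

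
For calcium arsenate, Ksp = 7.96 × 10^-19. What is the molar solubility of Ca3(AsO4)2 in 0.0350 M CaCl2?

6.81 x 10^-8 M

Ca3(AsO4)2(s) ⇌ 3 Ca^2+(aq) + 2 AsO4^3-(aq)
Ksp = [Ca^2+]^3[AsO4^3-]^2
Let s be the molar solubility in this solution. [Ca^2+] = 0.0350 + 3s ≈ 0.0350, [AsO4^3-] = 2s (since Ca^2+ from CaCl2 dominates).
Ksp ≈ (0.0350)^3 × (2s)^2
s = 6.81 x 10^-8 M
Check: 3s = 2.0 × 10^-7 ≪ 0.0350, so the approximation is valid.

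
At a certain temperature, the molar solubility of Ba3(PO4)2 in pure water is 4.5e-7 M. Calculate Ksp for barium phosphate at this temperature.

Ba3(PO4)2(s) <=> 3 Ba^2+(aq) + 2 PO4^3-(aq)
If s mol/L of Ba3(PO4)2 dissolves, [Ba^2+] = 3s and [PO4^3-] = 2s.
Ksp = [Ba^2+]^3[PO4^3-]^2
So Ksp = (3s)^3 × (2s)^2 = 108s^5
With s = 4.5 × 10^-7: Ksp = 2.0 x 10^-30

Ksp = 2.0 × 10^-30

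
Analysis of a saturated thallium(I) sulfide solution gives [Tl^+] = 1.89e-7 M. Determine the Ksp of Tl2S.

Tl2S(s) ⇌ 2 Tl^+ + S^2-
Stoichiometry gives [S^2-] = (1/2)[Tl^+] = 9.450 x 10^-8 M.
Ksp = [Tl^+]^2[S^2-]
Ksp = (1.89 × 10^-7)^2 × 9.450 × 10^-8 = 3.38 x 10^-21

Ksp = 3.38 × 10^-21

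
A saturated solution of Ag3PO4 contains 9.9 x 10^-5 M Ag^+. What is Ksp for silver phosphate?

Ag3PO4(s) <=> 3 Ag^+(aq) + PO4^3-(aq)
Stoichiometry gives [PO4^3-] = (1/3)[Ag^+] = 3.30 × 10^-5 M.
Ksp = [Ag^+]^3[PO4^3-]
Ksp = (9.9 × 10^-5)^3 × 3.30 × 10^-5 = 3.2 x 10^-17

Ksp = 3.2e-17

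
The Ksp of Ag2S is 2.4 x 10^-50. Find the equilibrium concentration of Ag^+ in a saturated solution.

Ag2S(s) ⇌ 2 Ag^+(aq) + S^2-(aq)
Ksp = [Ag^+]^2[S^2-]
With molar solubility s: [Ag^+] = 2s, [S^2-] = s.
Ksp = (2s)^2s = 4s^3
s = (2.4 x 10^-50 / 4)^(1/3) = 1.82 x 10^-17 M
[Ag^+] = 2s = 3.6 x 10^-17 M

[Ag^+] = 3.6 x 10^-17 M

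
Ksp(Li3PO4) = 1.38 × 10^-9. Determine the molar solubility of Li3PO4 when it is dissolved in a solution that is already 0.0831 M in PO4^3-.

8.50 × 10^-4 M

Li3PO4(s) ⇌ 3 Li^+(aq) + PO4^3-(aq)
Ksp = [Li^+]^3[PO4^3-]
If s mol/L dissolves here, [Li^+] = 3s, [PO4^3-] = 0.0831 + s ≈ 0.0831 (Ksp is small, so little additional dissolves).
Ksp ≈ (3s)^3 × 0.0831
s = 8.50 x 10^-4 M
Check: s = 8.5 x 10^-4 ≪ 0.0831, so the approximation is valid.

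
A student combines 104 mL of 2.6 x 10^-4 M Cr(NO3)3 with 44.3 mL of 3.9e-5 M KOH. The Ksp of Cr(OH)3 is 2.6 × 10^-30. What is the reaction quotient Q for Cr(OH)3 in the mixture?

Total volume = 104 + 44.3 = 148.3 mL.
[Cr^3+] = 2.6 × 10^-4 × (104/148.3) = 1.82 × 10^-4 M
[OH^-] = 3.9 x 10^-5 × (44.3/148.3) = 1.17 × 10^-5 M
Cr(OH)3(s) ⇌ Cr^3+ + 3 OH^-, so Q = [Cr^3+][OH^-]^3
Q = (1.82 x 10^-4)(1.17 × 10^-5)^3 = 2.9 × 10^-19
Q > Ksp, so Cr(OH)3 will precipitate.

2.9 × 10^-19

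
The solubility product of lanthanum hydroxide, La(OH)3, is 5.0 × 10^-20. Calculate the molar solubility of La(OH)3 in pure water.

La(OH)3(s) <=> La^3+(aq) + 3 OH^-(aq)
Ksp = [La^3+][OH^-]^3
If s mol/L of La(OH)3 dissolves, [La^3+] = s and [OH^-] = 3s.
So Ksp = s × (3s)^3 = 27s^4
Solving, s = (5.0 × 10^-20/27)^(1/4) = 6.6 x 10^-6 M

s ≈ 6.6e-6 M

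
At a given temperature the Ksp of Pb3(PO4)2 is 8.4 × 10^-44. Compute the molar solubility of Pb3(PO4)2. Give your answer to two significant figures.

9.5 × 10^-10 M

Pb3(PO4)2(s) ⇌ 3 Pb^2+(aq) + 2 PO4^3-(aq)
Ksp = [Pb^2+]^3[PO4^3-]^2
If s mol/L of Pb3(PO4)2 dissolves, [Pb^2+] = 3s and [PO4^3-] = 2s.
Substituting: Ksp = (3s)^3(2s)^2 = 108s^5
Solving, s = (8.4 × 10^-44/108)^(1/5) = 9.5 x 10^-10 M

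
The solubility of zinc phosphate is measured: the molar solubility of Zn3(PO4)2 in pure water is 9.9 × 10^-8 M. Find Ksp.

1.0e-33

Zn3(PO4)2(s) ⇌ 3 Zn^2+(aq) + 2 PO4^3-(aq)
If s mol/L of Zn3(PO4)2 dissolves, [Zn^2+] = 3s and [PO4^3-] = 2s.
Ksp = [Zn^2+]^3[PO4^3-]^2
So Ksp = (3s)^3 × (2s)^2 = 108s^5
With s = 9.9 × 10^-8: Ksp = 1.0 x 10^-33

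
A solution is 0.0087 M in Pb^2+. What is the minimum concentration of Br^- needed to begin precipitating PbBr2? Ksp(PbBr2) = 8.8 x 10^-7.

PbBr2(s) ⇌ Pb^2+ + 2 Br^-
Ksp = [Pb^2+][Br^-]^2
Precipitation begins when Q = Ksp. With [Pb^2+] = 0.0087 M:
8.8 x 10^-7 = (0.0087) × [Br^-]^2
[Br^-] = (8.8 x 10^-7 / 8.7 x 10^-3)^(1/2) = 1.0 × 10^-2 M

[Br^-] = 1.0 × 10^-2 M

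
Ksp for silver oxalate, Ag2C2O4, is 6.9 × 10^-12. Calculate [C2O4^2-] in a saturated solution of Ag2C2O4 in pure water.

Ag2C2O4(s) ⇌ 2 Ag^+(aq) + C2O4^2-(aq)
Ksp = [Ag^+]^2[C2O4^2-]
For each mole of Ag2C2O4 that dissolves: [Ag^+] = 2s, [C2O4^2-] = s.
Ksp = (2s)^2s = 4s^3
s^3 = 6.9 × 10^-12 / 4, so s = 1.20 × 10^-4 M
[C2O4^2-] = s = 1.2 × 10^-4 M

[C2O4^2-] ≈ 1.2 x 10^-4 M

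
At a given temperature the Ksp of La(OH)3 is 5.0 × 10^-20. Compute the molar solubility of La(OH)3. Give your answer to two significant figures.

La(OH)3(s) <=> La^3+(aq) + 3 OH^-(aq)
Ksp = [La^3+][OH^-]^3
With molar solubility s: [La^3+] = s, [OH^-] = 3s.
Ksp = s(3s)^3 = 27s^4
s^4 = 5.0 × 10^-20 / 27, so s = 6.6 × 10^-6 M

s ≈ 6.6e-6 M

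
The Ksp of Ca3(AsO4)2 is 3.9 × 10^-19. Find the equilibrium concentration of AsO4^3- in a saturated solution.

[AsO4^3-] = 1.6 x 10^-4 M

Ca3(AsO4)2(s) ⇌ 3 Ca^2+ + 2 AsO4^3-
Ksp = [Ca^2+]^3[AsO4^3-]^2
If s mol/L of Ca3(AsO4)2 dissolves, [Ca^2+] = 3s and [AsO4^3-] = 2s.
Ksp = (3s)^3(2s)^2 = 108s^5
Solving, s = (3.9 × 10^-19/108)^(1/5) = 8.16 × 10^-5 M
[AsO4^3-] = 2s = 1.6 x 10^-4 M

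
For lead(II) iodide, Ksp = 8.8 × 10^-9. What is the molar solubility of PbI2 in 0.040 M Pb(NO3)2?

s ≈ 2.3e-4 M

PbI2(s) <=> Pb^2+ + 2 I^-
Ksp = [Pb^2+][I^-]^2
Let s be the molar solubility in this solution. [Pb^2+] = 0.040 + s ≈ 0.040, [I^-] = 2s (since Pb^2+ from Pb(NO3)2 dominates).
Ksp ≈ 0.040 × (2s)^2
s = 2.3 × 10^-4 M
Check: s = 2.3 × 10^-4 ≪ 0.040, so the approximation is valid.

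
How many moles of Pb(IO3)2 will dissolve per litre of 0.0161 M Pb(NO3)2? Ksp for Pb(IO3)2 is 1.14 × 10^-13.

Pb(IO3)2(s) ⇌ Pb^2+ + 2 IO3^-
Ksp = [Pb^2+][IO3^-]^2
Let s be the molar solubility in this solution. [Pb^2+] = 0.0161 + s ≈ 0.0161, [IO3^-] = 2s (common-ion effect: Pb^2+ is already 0.0161 M).
Ksp ≈ 0.0161 × (2s)^2
s = 1.33 × 10^-6 M
Check: s = 1.3 x 10^-6 ≪ 0.0161, so the approximation is valid.

s ≈ 1.33 × 10^-6 M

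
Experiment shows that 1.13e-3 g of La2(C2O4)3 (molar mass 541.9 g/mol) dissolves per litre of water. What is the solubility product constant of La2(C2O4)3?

Molar solubility s = (1.13 × 10^-3 g/L) / (541.9 g/mol) = 2.085 × 10^-6 M.
La2(C2O4)3(s) ⇌ 2 La^3+(aq) + 3 C2O4^2-(aq)
With molar solubility s: [La^3+] = 2s, [C2O4^2-] = 3s.
Ksp = [La^3+]^2[C2O4^2-]^3
Substituting: Ksp = (2s)^2(3s)^3 = 108s^5
Ksp = 108 × (2.085 × 10^-6)^5 = 4.26 x 10^-27

Ksp ≈ 4.26 × 10^-27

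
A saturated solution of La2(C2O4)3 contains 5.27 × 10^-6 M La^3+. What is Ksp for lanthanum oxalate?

Ksp ≈ 1.37 × 10^-26

La2(C2O4)3(s) ⇌ 2 La^3+(aq) + 3 C2O4^2-(aq)
Stoichiometry gives [C2O4^2-] = (3/2)[La^3+] = 7.905 x 10^-6 M.
Ksp = [La^3+]^2[C2O4^2-]^3
Ksp = (5.27 × 10^-6)^2 × (7.905 × 10^-6)^3 = 1.37 × 10^-26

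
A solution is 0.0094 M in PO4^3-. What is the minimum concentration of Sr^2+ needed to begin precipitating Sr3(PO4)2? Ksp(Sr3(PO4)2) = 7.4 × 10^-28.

2.0e-8 M

Sr3(PO4)2(s) ⇌ 3 Sr^2+(aq) + 2 PO4^3-(aq)
Ksp = [Sr^2+]^3[PO4^3-]^2
Precipitation begins when Q = Ksp. With [PO4^3-] = 0.0094 M:
7.4 × 10^-28 = (0.0094)^2 × [Sr^2+]^3
[Sr^2+] = (7.4 × 10^-28 / 8.84 × 10^-5)^(1/3) = 2.0 x 10^-8 M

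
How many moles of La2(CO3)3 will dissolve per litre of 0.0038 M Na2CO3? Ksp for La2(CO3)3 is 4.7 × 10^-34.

La2(CO3)3(s) ⇌ 2 La^3+ + 3 CO3^2-
Ksp = [La^3+]^2[CO3^2-]^3
Let s be the molar solubility in this solution. [La^3+] = 2s, [CO3^2-] = 0.0038 + 3s ≈ 0.0038 (since CO3^2- from Na2CO3 dominates).
Ksp ≈ (2s)^2 × (0.0038)^3
s = 4.6 × 10^-14 M
Check: 3s = 1.4 × 10^-13 ≪ 0.0038, so the approximation is valid.

s = 4.6 × 10^-14 M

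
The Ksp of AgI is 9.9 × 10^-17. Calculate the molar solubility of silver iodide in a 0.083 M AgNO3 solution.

1.2e-15 M

AgI(s) <=> Ag^+ + I^-
Ksp = [Ag^+][I^-]
Let s = moles of AgI that dissolve per litre. [Ag^+] = 0.083 + s ≈ 0.083, [I^-] = s (Ksp is small, so little additional dissolves).
Ksp ≈ 0.083 × s
s = 1.2 × 10^-15 M
Check: s = 1.2 x 10^-15 ≪ 0.083, so the approximation is valid.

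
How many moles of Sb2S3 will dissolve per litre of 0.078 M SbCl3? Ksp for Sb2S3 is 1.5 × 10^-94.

Sb2S3(s) ⇌ 2 Sb^3+(aq) + 3 S^2-(aq)
Ksp = [Sb^3+]^2[S^2-]^3
Let s be the molar solubility in this solution. [Sb^3+] = 0.078 + 2s ≈ 0.078, [S^2-] = 3s (common-ion effect: Sb^3+ is already 0.078 M).
Ksp ≈ (0.078)^2 × (3s)^3
s = 9.7 × 10^-32 M
Check: 2s = 1.9 × 10^-31 ≪ 0.078, so the approximation is valid.

s = 9.7e-32 M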